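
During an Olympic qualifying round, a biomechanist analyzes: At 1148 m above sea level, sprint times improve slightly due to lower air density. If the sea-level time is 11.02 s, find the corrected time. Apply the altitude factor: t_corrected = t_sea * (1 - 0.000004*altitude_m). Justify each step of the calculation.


Correction factor = 1 - 0.000004 * 1148 = 0.995408
t_corrected = t_sea * factor = 11.02 * 0.995408
t_corrected = 10.9694 s

10.9694 s


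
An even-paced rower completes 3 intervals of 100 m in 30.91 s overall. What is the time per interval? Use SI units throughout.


Split time = total_time / n_laps = 30.91 / 3
Split time = 10.3033 s per lap

10.3033 s


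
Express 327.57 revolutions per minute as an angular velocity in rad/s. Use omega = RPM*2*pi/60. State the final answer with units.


omega = RPM * 2 * pi / 60
omega = 327.57 * 2 * 3.14159 / 60
omega = 2058.183 / 60 = 34.3031 rad/s

34.3031 rad/s


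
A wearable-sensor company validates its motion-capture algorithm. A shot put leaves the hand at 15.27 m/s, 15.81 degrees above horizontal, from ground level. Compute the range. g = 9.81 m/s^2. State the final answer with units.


R = v^2 * sin(2*theta) / g
Convert angle to radians: theta = 15.81 deg = 0.2759 rad
sin(2*theta) = sin(0.5519) = 0.5243
R = 15.27^2 * 0.5243 / 9.81
R = 233.1729 * 0.5243 / 9.81 = 12.4616 m

12.4616 m


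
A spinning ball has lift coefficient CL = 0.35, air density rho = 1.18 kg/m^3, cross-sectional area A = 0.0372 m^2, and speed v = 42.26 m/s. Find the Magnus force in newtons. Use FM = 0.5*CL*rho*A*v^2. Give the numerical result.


FM = 0.5 * CL * rho * A * v^2
FM = 0.5 * 0.35 * 1.18 * 0.0372 * 42.26^2
v^2 = 1785.9076
FM = 0.5 * 0.35 * 1.18 * 0.0372 * 1785.9076 = 13.719 N

13.719 N


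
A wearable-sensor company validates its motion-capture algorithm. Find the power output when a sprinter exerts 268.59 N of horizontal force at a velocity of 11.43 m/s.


P = F * v
P = 268.59 * 11.43
P = 3069.9837 W

3069.9837 W


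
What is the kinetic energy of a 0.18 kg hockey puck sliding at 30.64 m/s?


KE = 0.5 * m * v^2
KE = 0.5 * 0.18 * 30.64^2
KE = 0.5 * 0.18 * 938.8096 = 84.4929 J

84.4929 J


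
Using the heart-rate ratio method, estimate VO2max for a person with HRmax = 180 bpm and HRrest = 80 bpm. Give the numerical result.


VO2max = 15.3 * HRmax / HRrest
VO2max = 15.3 * 180 / 80
VO2max = 2754 / 80 = 34.425 mL/kg/min

34.425 mL/kg/min


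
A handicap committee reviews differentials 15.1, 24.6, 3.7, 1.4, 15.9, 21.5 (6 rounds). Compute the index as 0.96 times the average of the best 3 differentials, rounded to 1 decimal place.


All differentials: 15.1, 24.6, 3.7, 1.4, 15.9, 21.5
Sorted: 1.4, 3.7, 15.1, 15.9, 21.5, 24.6
Best 3: 1.4, 3.7, 15.1
Average of best = 20.2 / 3 = 6.7333
Raw index = 6.7333 * 0.96 = 6.464
Handicap index = round(6.464, 1) = 6.5

6.5


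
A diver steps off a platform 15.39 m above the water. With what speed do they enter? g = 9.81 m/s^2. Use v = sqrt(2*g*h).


v = sqrt(2 * g * h)
v = sqrt(2 * 9.81 * 15.39)
v = sqrt(301.9518) = 17.3768 m/s

17.3768 m/s


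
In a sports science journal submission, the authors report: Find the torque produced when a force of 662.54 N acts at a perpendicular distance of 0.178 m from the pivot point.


tau = F * d
tau = 662.54 * 0.178
tau = 117.9321 N*m

117.9321 N*m


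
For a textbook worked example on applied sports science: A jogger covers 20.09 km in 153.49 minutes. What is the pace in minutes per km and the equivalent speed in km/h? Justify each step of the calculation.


Pace = time / distance = 153.49 min / 20.09 km = 7.6401 min/km
Speed = distance / time_in_hours = 20.09 / 2.5582 hr
Speed = 7.8533 km/h

7.6401 min/km, 7.8533 km/h


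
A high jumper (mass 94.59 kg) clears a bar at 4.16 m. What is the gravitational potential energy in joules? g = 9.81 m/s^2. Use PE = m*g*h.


PE = m * g * h
PE = 94.59 * 9.81 * 4.16
PE = 927.9279 * 4.16 = 3860.1801 J

3860.1801 J


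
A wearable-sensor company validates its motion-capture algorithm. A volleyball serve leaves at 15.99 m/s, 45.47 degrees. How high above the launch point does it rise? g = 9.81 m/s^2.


H = (v*sin(theta))^2 / (2*g)
vy = v*sin(theta) = 15.99 * sin(45.47 deg) = 11.399 m/s
H = vy^2 / (2*g) = 129.9373 / (2*9.81)
H = 129.9373 / 19.62 = 6.6227 m

6.6227 m


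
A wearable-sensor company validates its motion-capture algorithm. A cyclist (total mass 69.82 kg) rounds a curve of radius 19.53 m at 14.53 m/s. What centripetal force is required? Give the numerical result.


Fc = m * v^2 / r
v^2 = 14.53^2 = 211.1209
Fc = 69.82 * 211.1209 / 19.53
Fc = 14740.4612 / 19.53 = 754.7599 N

754.7599 N


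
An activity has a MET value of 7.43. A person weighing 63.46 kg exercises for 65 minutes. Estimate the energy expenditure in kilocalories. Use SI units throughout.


kcal = MET * mass * time_hr
Convert time: 65 min = 1.0833 hr
kcal = 7.43 * 63.46 * 1.0833
kcal = 510.8001 kcal

510.8001 kcal


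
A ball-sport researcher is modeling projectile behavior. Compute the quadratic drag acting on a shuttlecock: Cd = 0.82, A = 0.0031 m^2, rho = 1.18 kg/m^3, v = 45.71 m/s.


Fd = 0.5 * Cd * rho * A * v^2
Fd = 0.5 * 0.82 * 1.18 * 0.0031 * 45.71^2
v^2 = 2089.4041
Fd = 0.5 * 0.82 * 1.18 * 0.0031 * 2089.4041 = 3.1336 N

3.1336 N


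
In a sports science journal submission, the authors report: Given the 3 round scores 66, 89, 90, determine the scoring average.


Average = sum / n
Sum = 245
Average = 245 / 3 = 81.6667

81.6667


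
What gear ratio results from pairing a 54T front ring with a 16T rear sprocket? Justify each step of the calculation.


GR = front_teeth / rear_teeth
GR = 54 / 16
GR = 3.375

3.375


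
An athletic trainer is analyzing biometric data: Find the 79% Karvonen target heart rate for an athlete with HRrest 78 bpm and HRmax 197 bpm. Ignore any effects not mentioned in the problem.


Target = HRrest + pct*(HRmax - HRrest)
Heart rate reserve = HRmax - HRrest = 197 - 78 = 119 bpm
Fraction = 79% = 0.79
Target = 78 + 0.79 * 119
Target = 78 + 94.01 = 172.01 bpm

172.01 bpm


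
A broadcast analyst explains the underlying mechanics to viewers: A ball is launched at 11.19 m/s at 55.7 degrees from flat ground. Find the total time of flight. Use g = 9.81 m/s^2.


T = 2*v*sin(theta)/g
sin(theta) = sin(55.7 deg) = 0.8261
T = 2*11.19*0.8261 / 9.81
T = 18.4881 / 9.81 = 1.8846 s

1.8846 s


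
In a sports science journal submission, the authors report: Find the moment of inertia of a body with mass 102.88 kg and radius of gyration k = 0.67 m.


I = m * k^2
I = 102.88 * 0.67^2
I = 102.88 * 0.4489 = 46.1828 kg*m^2

46.1828 kg*m^2


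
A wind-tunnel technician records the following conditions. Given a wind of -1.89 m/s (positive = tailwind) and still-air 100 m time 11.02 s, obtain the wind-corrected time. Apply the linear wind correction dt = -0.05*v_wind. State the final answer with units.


dt = -0.05 * v_wind = -0.05 * -1.89 = 0.0945 s
t_corrected = t_still + dt = 11.02 + (0.0945)
t_corrected = 11.1145 s

11.1145 s


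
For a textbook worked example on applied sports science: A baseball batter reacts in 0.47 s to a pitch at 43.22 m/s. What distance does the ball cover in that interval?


d = v * t
d = 43.22 * 0.47
d = 20.3134 m

20.3134 m


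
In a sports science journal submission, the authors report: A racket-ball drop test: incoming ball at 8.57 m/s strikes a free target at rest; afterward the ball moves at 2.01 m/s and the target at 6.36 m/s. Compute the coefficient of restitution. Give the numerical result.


e = (v2_after - v1_after) / (v1_before - v2_before)
Numerator = 6.36 - 2.01 = 4.35
Denominator = 8.57 - 0 = 8.57
e = 4.35 / 8.57 = 0.5076

0.5076


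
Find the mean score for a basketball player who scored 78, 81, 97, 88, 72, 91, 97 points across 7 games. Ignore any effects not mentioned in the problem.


Average = sum / n
Sum = 604
Average = 604 / 7 = 86.2857

86.2857


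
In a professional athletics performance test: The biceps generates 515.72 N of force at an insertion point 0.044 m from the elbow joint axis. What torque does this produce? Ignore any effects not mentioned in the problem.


tau = F * d
tau = 515.72 * 0.044
tau = 22.6917 N*m

22.6917 N*m


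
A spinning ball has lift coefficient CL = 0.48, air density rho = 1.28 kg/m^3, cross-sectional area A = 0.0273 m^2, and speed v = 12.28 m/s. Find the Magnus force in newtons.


FM = 0.5 * CL * rho * A * v^2
FM = 0.5 * 0.48 * 1.28 * 0.0273 * 12.28^2
v^2 = 150.7984
FM = 0.5 * 0.48 * 1.28 * 0.0273 * 150.7984 = 1.2647 N

1.2647 N


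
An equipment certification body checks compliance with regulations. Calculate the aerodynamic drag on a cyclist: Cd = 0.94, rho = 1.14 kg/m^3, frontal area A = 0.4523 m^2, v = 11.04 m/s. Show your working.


Fd = 0.5 * Cd * rho * A * v^2
Fd = 0.5 * 0.94 * 1.14 * 0.4523 * 11.04^2
v^2 = 121.8816
Fd = 0.5 * 0.94 * 1.14 * 0.4523 * 121.8816 = 29.5371 N

29.5371 N


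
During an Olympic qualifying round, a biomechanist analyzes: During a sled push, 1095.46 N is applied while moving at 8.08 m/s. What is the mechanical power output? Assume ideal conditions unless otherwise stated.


P = F * v
P = 1095.46 * 8.08
P = 8851.3168 W

8851.3168 W


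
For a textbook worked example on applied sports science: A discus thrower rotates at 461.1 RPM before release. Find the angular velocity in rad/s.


omega = RPM * 2 * pi / 60
omega = 461.1 * 2 * 3.14159 / 60
omega = 2897.1767 / 60 = 48.2863 rad/s

48.2863 rad/s


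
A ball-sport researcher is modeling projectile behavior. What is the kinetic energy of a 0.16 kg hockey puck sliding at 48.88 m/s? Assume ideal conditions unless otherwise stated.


KE = 0.5 * m * v^2
KE = 0.5 * 0.16 * 48.88^2
KE = 0.5 * 0.16 * 2389.2544 = 191.1404 J

191.1404 J


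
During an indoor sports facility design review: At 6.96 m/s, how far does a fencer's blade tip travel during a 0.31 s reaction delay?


d = v * t
d = 6.96 * 0.31
d = 2.1576 m

2.1576 m


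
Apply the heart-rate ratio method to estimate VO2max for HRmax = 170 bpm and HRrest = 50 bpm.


VO2max = 15.3 * HRmax / HRrest
VO2max = 15.3 * 170 / 50
VO2max = 2601 / 50 = 52.02 mL/kg/min

52.02 mL/kg/min


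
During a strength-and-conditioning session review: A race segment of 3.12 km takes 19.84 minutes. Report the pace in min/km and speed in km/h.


Pace = time / distance = 19.84 min / 3.12 km = 6.359 min/km
Speed = distance / time_in_hours = 3.12 / 0.3307 hr
Speed = 9.4355 km/h

6.359 min/km, 9.4355 km/h


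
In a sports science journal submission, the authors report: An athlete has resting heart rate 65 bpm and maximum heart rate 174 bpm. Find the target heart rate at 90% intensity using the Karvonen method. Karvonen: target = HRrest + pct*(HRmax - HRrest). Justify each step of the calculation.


Target = HRrest + pct*(HRmax - HRrest)
Heart rate reserve = HRmax - HRrest = 174 - 65 = 109 bpm
Fraction = 90% = 0.9
Target = 65 + 0.9 * 109
Target = 65 + 98.1 = 163.1 bpm

163.1 bpm


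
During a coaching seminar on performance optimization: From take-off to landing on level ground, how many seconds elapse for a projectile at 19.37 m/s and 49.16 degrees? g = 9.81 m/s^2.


T = 2*v*sin(theta)/g
sin(theta) = sin(49.16 deg) = 0.7565
T = 2*19.37*0.7565 / 9.81
T = 29.3083 / 9.81 = 2.9876 s

2.9876 s


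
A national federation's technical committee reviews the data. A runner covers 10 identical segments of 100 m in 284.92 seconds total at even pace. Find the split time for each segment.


Split time = total_time / n_laps = 284.92 / 10
Split time = 28.492 s per lap

28.492 s


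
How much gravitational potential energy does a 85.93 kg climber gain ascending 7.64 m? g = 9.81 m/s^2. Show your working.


PE = m * g * h
PE = 85.93 * 9.81 * 7.64
PE = 842.9733 * 7.64 = 6440.316 J

6440.316 J


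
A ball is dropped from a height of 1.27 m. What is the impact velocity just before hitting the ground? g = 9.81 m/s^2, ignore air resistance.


v = sqrt(2 * g * h)
v = sqrt(2 * 9.81 * 1.27)
v = sqrt(24.9174) = 4.9917 m/s

4.9917 m/s


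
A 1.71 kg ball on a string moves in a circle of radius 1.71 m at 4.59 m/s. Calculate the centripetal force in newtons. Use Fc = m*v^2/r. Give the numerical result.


Fc = m * v^2 / r
v^2 = 4.59^2 = 21.0681
Fc = 1.71 * 21.0681 / 1.71
Fc = 36.0265 / 1.71 = 21.0681 N

21.0681 N


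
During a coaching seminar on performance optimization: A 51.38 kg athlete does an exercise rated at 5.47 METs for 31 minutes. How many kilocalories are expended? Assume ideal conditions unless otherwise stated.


kcal = MET * mass * time_hr
Convert time: 31 min = 0.5167 hr
kcal = 5.47 * 51.38 * 0.5167
kcal = 145.2084 kcal

145.2084 kcal


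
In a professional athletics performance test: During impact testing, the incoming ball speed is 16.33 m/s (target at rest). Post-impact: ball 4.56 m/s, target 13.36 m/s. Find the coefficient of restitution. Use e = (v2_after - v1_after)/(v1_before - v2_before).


e = (v2_after - v1_after) / (v1_before - v2_before)
Numerator = 13.36 - 4.56 = 8.8
Denominator = 16.33 - 0 = 16.33
e = 8.8 / 16.33 = 0.5389

0.5389


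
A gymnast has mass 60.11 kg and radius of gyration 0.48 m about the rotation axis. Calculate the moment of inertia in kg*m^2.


I = m * k^2
I = 60.11 * 0.48^2
I = 60.11 * 0.2304 = 13.8493 kg*m^2

13.8493 kg*m^2


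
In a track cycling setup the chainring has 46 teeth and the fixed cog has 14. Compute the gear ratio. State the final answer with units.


GR = front_teeth / rear_teeth
GR = 46 / 14
GR = 3.2857

3.2857


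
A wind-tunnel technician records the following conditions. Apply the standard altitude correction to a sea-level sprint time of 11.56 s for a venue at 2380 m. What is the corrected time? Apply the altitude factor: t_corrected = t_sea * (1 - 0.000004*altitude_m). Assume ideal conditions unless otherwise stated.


Correction factor = 1 - 0.000004 * 2380 = 0.99048
t_corrected = t_sea * factor = 11.56 * 0.99048
t_corrected = 11.4499 s

11.4499 s


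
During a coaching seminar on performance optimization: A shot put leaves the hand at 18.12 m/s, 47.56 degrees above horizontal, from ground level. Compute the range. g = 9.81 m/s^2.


R = v^2 * sin(2*theta) / g
Convert angle to radians: theta = 47.56 deg = 0.8301 rad
sin(2*theta) = sin(1.6602) = 0.996
R = 18.12^2 * 0.996 / 9.81
R = 328.3344 * 0.996 / 9.81 = 33.3358 m

33.3358 m


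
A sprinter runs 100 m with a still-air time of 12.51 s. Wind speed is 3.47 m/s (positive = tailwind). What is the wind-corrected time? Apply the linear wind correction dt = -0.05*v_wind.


dt = -0.05 * v_wind = -0.05 * 3.47 = -0.1735 s
t_corrected = t_still + dt = 12.51 + (-0.1735)
t_corrected = 12.3365 s

12.3365 s


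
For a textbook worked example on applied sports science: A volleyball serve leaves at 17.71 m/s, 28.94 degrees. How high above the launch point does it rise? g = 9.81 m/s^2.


H = (v*sin(theta))^2 / (2*g)
vy = v*sin(theta) = 17.71 * sin(28.94 deg) = 8.5698 m/s
H = vy^2 / (2*g) = 73.4407 / (2*9.81)
H = 73.4407 / 19.62 = 3.7432 m

3.7432 m


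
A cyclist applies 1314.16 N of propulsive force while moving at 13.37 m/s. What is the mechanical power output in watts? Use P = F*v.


P = F * v
P = 1314.16 * 13.37
P = 17570.3192 W

17570.3192 W


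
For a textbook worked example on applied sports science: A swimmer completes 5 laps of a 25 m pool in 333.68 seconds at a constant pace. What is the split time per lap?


Split time = total_time / n_laps = 333.68 / 5
Split time = 66.736 s per lap

66.736 s


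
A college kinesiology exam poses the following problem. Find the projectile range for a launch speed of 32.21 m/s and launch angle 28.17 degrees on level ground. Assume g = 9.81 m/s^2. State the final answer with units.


R = v^2 * sin(2*theta) / g
Convert angle to radians: theta = 28.17 deg = 0.4917 rad
sin(2*theta) = sin(0.9833) = 0.8323
R = 32.21^2 * 0.8323 / 9.81
R = 1037.4841 * 0.8323 / 9.81 = 88.0266 m

88.0266 m


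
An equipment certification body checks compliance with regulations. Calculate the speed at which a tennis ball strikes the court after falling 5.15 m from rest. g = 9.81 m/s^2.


v = sqrt(2 * g * h)
v = sqrt(2 * 9.81 * 5.15)
v = sqrt(101.043) = 10.052 m/s

10.052 m/s


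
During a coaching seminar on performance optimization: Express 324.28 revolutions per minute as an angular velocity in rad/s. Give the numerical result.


omega = RPM * 2 * pi / 60
omega = 324.28 * 2 * 3.14159 / 60
omega = 2037.5113 / 60 = 33.9585 rad/s

33.9585 rad/s


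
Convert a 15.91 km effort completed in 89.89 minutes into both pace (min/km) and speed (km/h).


Pace = time / distance = 89.89 min / 15.91 km = 5.6499 min/km
Speed = distance / time_in_hours = 15.91 / 1.4982 hr
Speed = 10.6196 km/h

5.6499 min/km, 10.6196 km/h


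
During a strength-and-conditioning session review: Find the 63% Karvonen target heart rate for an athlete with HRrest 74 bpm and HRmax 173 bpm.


Target = HRrest + pct*(HRmax - HRrest)
Heart rate reserve = HRmax - HRrest = 173 - 74 = 99 bpm
Fraction = 63% = 0.63
Target = 74 + 0.63 * 99
Target = 74 + 62.37 = 136.37 bpm

136.37 bpm


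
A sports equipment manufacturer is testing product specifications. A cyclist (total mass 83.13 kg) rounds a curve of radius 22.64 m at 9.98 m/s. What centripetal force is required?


Fc = m * v^2 / r
v^2 = 9.98^2 = 99.6004
Fc = 83.13 * 99.6004 / 22.64
Fc = 8279.7813 / 22.64 = 365.7147 N

365.7147 N


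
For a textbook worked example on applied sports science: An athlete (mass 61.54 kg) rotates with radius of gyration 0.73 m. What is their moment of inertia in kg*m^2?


I = m * k^2
I = 61.54 * 0.73^2
I = 61.54 * 0.5329 = 32.7947 kg*m^2

32.7947 kg*m^2


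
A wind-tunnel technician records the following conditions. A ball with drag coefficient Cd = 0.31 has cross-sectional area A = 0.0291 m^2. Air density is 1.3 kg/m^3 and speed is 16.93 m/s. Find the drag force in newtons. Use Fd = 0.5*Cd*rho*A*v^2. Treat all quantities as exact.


Fd = 0.5 * Cd * rho * A * v^2
Fd = 0.5 * 0.31 * 1.3 * 0.0291 * 16.93^2
v^2 = 286.6249
Fd = 0.5 * 0.31 * 1.3 * 0.0291 * 286.6249 = 1.6807 N

1.6807 N


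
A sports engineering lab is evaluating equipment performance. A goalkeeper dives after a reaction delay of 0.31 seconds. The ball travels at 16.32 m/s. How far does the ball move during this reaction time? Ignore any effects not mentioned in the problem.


d = v * t
d = 16.32 * 0.31
d = 5.0592 m

5.0592 m


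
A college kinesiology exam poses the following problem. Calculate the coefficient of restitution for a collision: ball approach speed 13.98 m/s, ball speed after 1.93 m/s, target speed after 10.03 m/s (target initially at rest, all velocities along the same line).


e = (v2_after - v1_after) / (v1_before - v2_before)
Numerator = 10.03 - 1.93 = 8.1
Denominator = 13.98 - 0 = 13.98
e = 8.1 / 13.98 = 0.5794

0.5794


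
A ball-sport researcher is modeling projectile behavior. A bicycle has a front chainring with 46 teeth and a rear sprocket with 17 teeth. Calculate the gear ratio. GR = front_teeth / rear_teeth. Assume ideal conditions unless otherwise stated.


GR = front_teeth / rear_teeth
GR = 46 / 17
GR = 2.7059

2.7059


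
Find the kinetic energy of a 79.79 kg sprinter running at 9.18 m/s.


KE = 0.5 * m * v^2
KE = 0.5 * 79.79 * 9.18^2
KE = 0.5 * 79.79 * 84.2724 = 3362.0474 J

3362.0474 J


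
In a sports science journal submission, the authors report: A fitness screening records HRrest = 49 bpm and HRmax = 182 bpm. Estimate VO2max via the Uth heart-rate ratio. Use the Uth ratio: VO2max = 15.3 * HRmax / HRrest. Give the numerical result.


VO2max = 15.3 * HRmax / HRrest
VO2max = 15.3 * 182 / 49
VO2max = 2784.6 / 49 = 56.8286 mL/kg/min

56.8286 mL/kg/min


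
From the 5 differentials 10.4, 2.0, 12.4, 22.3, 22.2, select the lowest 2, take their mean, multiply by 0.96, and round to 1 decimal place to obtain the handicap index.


All differentials: 10.4, 2.0, 12.4, 22.3, 22.2
Sorted: 2.0, 10.4, 12.4, 22.2, 22.3
Best 2: 2.0, 10.4
Average of best = 12.4 / 2 = 6.2
Raw index = 6.2 * 0.96 = 5.952
Handicap index = round(5.952, 1) = 6.0

6.0


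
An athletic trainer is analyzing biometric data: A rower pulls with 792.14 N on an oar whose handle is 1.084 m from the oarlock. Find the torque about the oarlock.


tau = F * d
tau = 792.14 * 1.084
tau = 858.6798 N*m

858.6798 N*m


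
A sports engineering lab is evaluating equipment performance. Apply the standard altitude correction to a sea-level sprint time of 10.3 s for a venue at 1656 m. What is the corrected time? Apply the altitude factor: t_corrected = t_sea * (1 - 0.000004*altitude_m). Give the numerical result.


Correction factor = 1 - 0.000004 * 1656 = 0.993376
t_corrected = t_sea * factor = 10.3 * 0.993376
t_corrected = 10.2318 s

10.2318 s


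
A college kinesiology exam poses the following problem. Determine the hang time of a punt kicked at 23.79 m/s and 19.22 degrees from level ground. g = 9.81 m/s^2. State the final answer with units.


T = 2*v*sin(theta)/g
sin(theta) = sin(19.22 deg) = 0.3292
T = 2*23.79*0.3292 / 9.81
T = 15.6632 / 9.81 = 1.5967 s

1.5967 s


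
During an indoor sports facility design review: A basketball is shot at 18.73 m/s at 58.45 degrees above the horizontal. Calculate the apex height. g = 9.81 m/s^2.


H = (v*sin(theta))^2 / (2*g)
vy = v*sin(theta) = 18.73 * sin(58.45 deg) = 15.9614 m/s
H = vy^2 / (2*g) = 254.7664 / (2*9.81)
H = 254.7664 / 19.62 = 12.985 m

12.985 m


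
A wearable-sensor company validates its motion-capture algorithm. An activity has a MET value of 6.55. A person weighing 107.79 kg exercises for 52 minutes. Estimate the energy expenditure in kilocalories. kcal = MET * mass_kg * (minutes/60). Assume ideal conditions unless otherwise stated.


kcal = MET * mass * time_hr
Convert time: 52 min = 0.8667 hr
kcal = 6.55 * 107.79 * 0.8667
kcal = 611.8879 kcal

611.8879 kcal


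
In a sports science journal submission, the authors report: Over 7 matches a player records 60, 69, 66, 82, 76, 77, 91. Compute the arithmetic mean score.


Average = sum / n
Sum = 521
Average = 521 / 7 = 74.4286

74.4286


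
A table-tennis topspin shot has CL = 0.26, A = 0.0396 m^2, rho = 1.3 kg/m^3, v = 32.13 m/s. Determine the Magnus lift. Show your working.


FM = 0.5 * CL * rho * A * v^2
FM = 0.5 * 0.26 * 1.3 * 0.0396 * 32.13^2
v^2 = 1032.3369
FM = 0.5 * 0.26 * 1.3 * 0.0396 * 1032.3369 = 6.9088 N

6.9088 N


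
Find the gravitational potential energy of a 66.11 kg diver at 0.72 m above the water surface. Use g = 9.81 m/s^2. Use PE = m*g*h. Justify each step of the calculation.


PE = m * g * h
PE = 66.11 * 9.81 * 0.72
PE = 648.5391 * 0.72 = 466.9482 J

466.9482 J


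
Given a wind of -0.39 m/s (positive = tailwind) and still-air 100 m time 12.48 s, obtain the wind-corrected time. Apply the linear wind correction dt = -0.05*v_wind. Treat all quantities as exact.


dt = -0.05 * v_wind = -0.05 * -0.39 = 0.0195 s
t_corrected = t_still + dt = 12.48 + (0.0195)
t_corrected = 12.4995 s

12.4995 s


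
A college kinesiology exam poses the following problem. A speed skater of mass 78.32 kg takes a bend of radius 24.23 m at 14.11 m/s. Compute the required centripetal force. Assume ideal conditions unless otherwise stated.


Fc = m * v^2 / r
v^2 = 14.11^2 = 199.0921
Fc = 78.32 * 199.0921 / 24.23
Fc = 15592.8933 / 24.23 = 643.5367 N

643.5367 N


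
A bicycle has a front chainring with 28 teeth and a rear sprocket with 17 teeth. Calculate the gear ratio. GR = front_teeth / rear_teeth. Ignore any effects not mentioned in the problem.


GR = front_teeth / rear_teeth
GR = 28 / 17
GR = 1.6471

1.6471


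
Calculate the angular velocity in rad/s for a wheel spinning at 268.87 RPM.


omega = RPM * 2 * pi / 60
omega = 268.87 * 2 * 3.14159 / 60
omega = 1689.36 / 60 = 28.156 rad/s

28.156 rad/s


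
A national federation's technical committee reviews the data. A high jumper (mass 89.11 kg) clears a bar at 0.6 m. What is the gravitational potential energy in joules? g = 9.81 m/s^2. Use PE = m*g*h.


PE = m * g * h
PE = 89.11 * 9.81 * 0.6
PE = 874.1691 * 0.6 = 524.5015 J

524.5015 J


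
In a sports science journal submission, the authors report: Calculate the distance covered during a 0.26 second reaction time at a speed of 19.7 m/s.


d = v * t
d = 19.7 * 0.26
d = 5.122 m

5.122 m


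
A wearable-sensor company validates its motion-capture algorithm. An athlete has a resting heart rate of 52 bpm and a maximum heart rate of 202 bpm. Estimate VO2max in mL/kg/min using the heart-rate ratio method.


VO2max = 15.3 * HRmax / HRrest
VO2max = 15.3 * 202 / 52
VO2max = 3090.6 / 52 = 59.4346 mL/kg/min

59.4346 mL/kg/min


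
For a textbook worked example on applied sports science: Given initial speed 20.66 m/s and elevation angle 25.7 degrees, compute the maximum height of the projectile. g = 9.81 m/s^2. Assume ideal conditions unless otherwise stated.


H = (v*sin(theta))^2 / (2*g)
vy = v*sin(theta) = 20.66 * sin(25.7 deg) = 8.9594 m/s
H = vy^2 / (2*g) = 80.2708 / (2*9.81)
H = 80.2708 / 19.62 = 4.0913 m

4.0913 m


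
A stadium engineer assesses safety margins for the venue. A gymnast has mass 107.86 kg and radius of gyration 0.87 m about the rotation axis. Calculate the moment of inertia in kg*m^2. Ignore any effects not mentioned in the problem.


I = m * k^2
I = 107.86 * 0.87^2
I = 107.86 * 0.7569 = 81.6392 kg*m^2

81.6392 kg*m^2


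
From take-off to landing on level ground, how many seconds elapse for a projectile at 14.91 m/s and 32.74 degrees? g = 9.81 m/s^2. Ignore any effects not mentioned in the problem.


T = 2*v*sin(theta)/g
sin(theta) = sin(32.74 deg) = 0.5408
T = 2*14.91*0.5408 / 9.81
T = 16.1275 / 9.81 = 1.644 s

1.644 s


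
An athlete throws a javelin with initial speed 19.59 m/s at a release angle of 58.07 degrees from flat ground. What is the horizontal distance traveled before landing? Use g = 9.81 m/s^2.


R = v^2 * sin(2*theta) / g
Convert angle to radians: theta = 58.07 deg = 1.0135 rad
sin(2*theta) = sin(2.027) = 0.8977
R = 19.59^2 * 0.8977 / 9.81
R = 383.7681 * 0.8977 / 9.81 = 35.1189 m

35.1189 m


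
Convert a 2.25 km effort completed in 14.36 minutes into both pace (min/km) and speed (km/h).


Pace = time / distance = 14.36 min / 2.25 km = 6.3822 min/km
Speed = distance / time_in_hours = 2.25 / 0.2393 hr
Speed = 9.4011 km/h

6.3822 min/km, 9.4011 km/h


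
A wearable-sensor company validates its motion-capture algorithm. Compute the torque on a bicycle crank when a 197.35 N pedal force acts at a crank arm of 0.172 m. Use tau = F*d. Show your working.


tau = F * d
tau = 197.35 * 0.172
tau = 33.9442 N*m

33.9442 N*m


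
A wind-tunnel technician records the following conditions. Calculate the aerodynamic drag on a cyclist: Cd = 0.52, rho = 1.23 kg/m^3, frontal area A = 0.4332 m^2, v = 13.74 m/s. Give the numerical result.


Fd = 0.5 * Cd * rho * A * v^2
Fd = 0.5 * 0.52 * 1.23 * 0.4332 * 13.74^2
v^2 = 188.7876
Fd = 0.5 * 0.52 * 1.23 * 0.4332 * 188.7876 = 26.1541 N

26.1541 N


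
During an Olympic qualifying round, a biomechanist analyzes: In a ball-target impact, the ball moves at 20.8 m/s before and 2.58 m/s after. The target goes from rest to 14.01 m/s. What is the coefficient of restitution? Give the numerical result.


e = (v2_after - v1_after) / (v1_before - v2_before)
Numerator = 14.01 - 2.58 = 11.43
Denominator = 20.8 - 0 = 20.8
e = 11.43 / 20.8 = 0.5495

0.5495


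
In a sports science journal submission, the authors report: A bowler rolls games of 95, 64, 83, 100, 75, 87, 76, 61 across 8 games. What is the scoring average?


Average = sum / n
Sum = 641
Average = 641 / 8 = 80.125

80.125


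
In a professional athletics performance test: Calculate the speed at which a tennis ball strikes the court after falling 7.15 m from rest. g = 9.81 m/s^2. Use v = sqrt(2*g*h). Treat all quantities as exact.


v = sqrt(2 * g * h)
v = sqrt(2 * 9.81 * 7.15)
v = sqrt(140.283) = 11.8441 m/s

11.8441 m/s


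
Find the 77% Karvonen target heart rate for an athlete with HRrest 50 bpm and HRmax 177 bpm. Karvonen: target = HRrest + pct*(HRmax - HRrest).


Target = HRrest + pct*(HRmax - HRrest)
Heart rate reserve = HRmax - HRrest = 177 - 50 = 127 bpm
Fraction = 77% = 0.77
Target = 50 + 0.77 * 127
Target = 50 + 97.79 = 147.79 bpm

147.79 bpm


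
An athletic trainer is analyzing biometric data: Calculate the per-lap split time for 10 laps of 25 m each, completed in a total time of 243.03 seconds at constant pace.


Split time = total_time / n_laps = 243.03 / 10
Split time = 24.303 s per lap

24.303 s


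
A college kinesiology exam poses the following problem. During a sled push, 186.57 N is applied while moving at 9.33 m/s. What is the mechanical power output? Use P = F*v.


P = F * v
P = 186.57 * 9.33
P = 1740.6981 W

1740.6981 W


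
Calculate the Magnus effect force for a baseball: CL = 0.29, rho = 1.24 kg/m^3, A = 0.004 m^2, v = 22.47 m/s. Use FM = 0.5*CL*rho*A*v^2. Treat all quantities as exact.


FM = 0.5 * CL * rho * A * v^2
FM = 0.5 * 0.29 * 1.24 * 0.004 * 22.47^2
v^2 = 504.9009
FM = 0.5 * 0.29 * 1.24 * 0.004 * 504.9009 = 0.3631 N

0.3631 N


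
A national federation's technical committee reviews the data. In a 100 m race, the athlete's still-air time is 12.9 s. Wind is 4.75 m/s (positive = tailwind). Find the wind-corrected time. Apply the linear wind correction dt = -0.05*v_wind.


dt = -0.05 * v_wind = -0.05 * 4.75 = -0.2375 s
t_corrected = t_still + dt = 12.9 + (-0.2375)
t_corrected = 12.6625 s

12.6625 s


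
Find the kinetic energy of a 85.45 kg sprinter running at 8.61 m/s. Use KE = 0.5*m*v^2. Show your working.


KE = 0.5 * m * v^2
KE = 0.5 * 85.45 * 8.61^2
KE = 0.5 * 85.45 * 74.1321 = 3167.294 J

3167.294 J


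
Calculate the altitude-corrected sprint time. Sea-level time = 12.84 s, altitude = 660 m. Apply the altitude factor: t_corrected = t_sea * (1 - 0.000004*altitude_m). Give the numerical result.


Correction factor = 1 - 0.000004 * 660 = 0.99736
t_corrected = t_sea * factor = 12.84 * 0.99736
t_corrected = 12.8061 s

12.8061 s


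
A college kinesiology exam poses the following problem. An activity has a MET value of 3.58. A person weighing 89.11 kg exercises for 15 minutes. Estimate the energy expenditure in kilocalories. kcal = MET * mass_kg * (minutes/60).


kcal = MET * mass * time_hr
Convert time: 15 min = 0.25 hr
kcal = 3.58 * 89.11 * 0.25
kcal = 79.7535 kcal

79.7535 kcal


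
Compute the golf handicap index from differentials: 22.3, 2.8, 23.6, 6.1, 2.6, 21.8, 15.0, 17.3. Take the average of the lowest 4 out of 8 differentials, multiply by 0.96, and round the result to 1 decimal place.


All differentials: 22.3, 2.8, 23.6, 6.1, 2.6, 21.8, 15.0, 17.3
Sorted: 2.6, 2.8, 6.1, 15.0, 17.3, 21.8, 22.3, 23.6
Best 4: 2.6, 2.8, 6.1, 15.0
Average of best = 26.5 / 4 = 6.625
Raw index = 6.625 * 0.96 = 6.36
Handicap index = round(6.36, 1) = 6.4

6.4


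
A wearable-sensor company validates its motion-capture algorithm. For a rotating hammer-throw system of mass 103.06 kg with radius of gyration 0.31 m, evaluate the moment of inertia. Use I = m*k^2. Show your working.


I = m * k^2
I = 103.06 * 0.31^2
I = 103.06 * 0.0961 = 9.9041 kg*m^2

9.9041 kg*m^2


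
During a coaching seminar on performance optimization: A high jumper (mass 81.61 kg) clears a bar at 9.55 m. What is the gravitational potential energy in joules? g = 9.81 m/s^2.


PE = m * g * h
PE = 81.61 * 9.81 * 9.55
PE = 800.5941 * 9.55 = 7645.6737 J

7645.6737 J


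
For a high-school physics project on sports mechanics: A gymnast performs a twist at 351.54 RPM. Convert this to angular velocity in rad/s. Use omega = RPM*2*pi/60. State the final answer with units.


omega = RPM * 2 * pi / 60
omega = 351.54 * 2 * 3.14159 / 60
omega = 2208.791 / 60 = 36.8132 rad/s

36.8132 rad/s


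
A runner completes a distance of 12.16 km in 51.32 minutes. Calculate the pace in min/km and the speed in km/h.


Pace = time / distance = 51.32 min / 12.16 km = 4.2204 min/km
Speed = distance / time_in_hours = 12.16 / 0.8553 hr
Speed = 14.2167 km/h

4.2204 min/km, 14.2167 km/h


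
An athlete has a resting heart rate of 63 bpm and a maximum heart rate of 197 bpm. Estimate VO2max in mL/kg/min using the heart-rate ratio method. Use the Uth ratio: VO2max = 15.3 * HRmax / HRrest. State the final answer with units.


VO2max = 15.3 * HRmax / HRrest
VO2max = 15.3 * 197 / 63
VO2max = 3014.1 / 63 = 47.8429 mL/kg/min

47.8429 mL/kg/min


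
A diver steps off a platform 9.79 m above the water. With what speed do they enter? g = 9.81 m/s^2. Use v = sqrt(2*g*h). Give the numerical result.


v = sqrt(2 * g * h)
v = sqrt(2 * 9.81 * 9.79)
v = sqrt(192.0798) = 13.8593 m/s

13.8593 m/s


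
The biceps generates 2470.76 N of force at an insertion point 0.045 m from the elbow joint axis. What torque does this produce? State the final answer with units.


tau = F * d
tau = 2470.76 * 0.045
tau = 111.1842 N*m

111.1842 N*m


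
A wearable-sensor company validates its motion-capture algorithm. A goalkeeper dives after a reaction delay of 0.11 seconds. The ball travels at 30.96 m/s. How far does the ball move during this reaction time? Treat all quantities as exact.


d = v * t
d = 30.96 * 0.11
d = 3.4056 m

3.4056 m


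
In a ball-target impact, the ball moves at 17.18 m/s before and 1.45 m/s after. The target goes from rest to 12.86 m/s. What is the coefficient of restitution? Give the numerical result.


e = (v2_after - v1_after) / (v1_before - v2_before)
Numerator = 12.86 - 1.45 = 11.41
Denominator = 17.18 - 0 = 17.18
e = 11.41 / 17.18 = 0.6641

0.6641


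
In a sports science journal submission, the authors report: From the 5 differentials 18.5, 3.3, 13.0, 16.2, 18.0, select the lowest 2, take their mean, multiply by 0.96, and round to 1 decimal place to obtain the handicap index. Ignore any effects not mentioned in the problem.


All differentials: 18.5, 3.3, 13.0, 16.2, 18.0
Sorted: 3.3, 13.0, 16.2, 18.0, 18.5
Best 2: 3.3, 13.0
Average of best = 16.3 / 2 = 8.15
Raw index = 8.15 * 0.96 = 7.824
Handicap index = round(7.824, 1) = 7.8

7.8


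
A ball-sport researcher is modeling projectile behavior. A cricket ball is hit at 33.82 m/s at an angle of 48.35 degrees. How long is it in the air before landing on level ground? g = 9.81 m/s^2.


T = 2*v*sin(theta)/g
sin(theta) = sin(48.35 deg) = 0.7472
T = 2*33.82*0.7472 / 9.81
T = 50.5419 / 9.81 = 5.1521 s

5.1521 s


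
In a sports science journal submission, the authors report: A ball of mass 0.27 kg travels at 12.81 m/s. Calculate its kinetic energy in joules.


KE = 0.5 * m * v^2
KE = 0.5 * 0.27 * 12.81^2
KE = 0.5 * 0.27 * 164.0961 = 22.153 J

22.153 J


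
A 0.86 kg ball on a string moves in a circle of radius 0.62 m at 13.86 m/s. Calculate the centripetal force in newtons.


Fc = m * v^2 / r
v^2 = 13.86^2 = 192.0996
Fc = 0.86 * 192.0996 / 0.62
Fc = 165.2057 / 0.62 = 266.4607 N

266.4607 N


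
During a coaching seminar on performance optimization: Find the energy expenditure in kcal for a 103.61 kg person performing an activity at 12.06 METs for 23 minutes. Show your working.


kcal = MET * mass * time_hr
Convert time: 23 min = 0.3833 hr
kcal = 12.06 * 103.61 * 0.3833
kcal = 478.989 kcal

478.989 kcal


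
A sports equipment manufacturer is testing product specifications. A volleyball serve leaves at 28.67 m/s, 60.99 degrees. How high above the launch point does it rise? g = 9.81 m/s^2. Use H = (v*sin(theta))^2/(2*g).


H = (v*sin(theta))^2 / (2*g)
vy = v*sin(theta) = 28.67 * sin(60.99 deg) = 25.0729 m/s
H = vy^2 / (2*g) = 628.6514 / (2*9.81)
H = 628.6514 / 19.62 = 32.0414 m

32.0414 m


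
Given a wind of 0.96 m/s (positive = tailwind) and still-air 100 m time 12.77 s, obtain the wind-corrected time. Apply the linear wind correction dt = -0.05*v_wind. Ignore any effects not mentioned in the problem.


dt = -0.05 * v_wind = -0.05 * 0.96 = -0.048 s
t_corrected = t_still + dt = 12.77 + (-0.048)
t_corrected = 12.722 s

12.722 s


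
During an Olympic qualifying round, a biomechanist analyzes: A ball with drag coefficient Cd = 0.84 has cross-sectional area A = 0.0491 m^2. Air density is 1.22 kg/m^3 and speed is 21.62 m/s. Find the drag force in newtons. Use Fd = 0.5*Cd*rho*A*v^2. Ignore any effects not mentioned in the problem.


Fd = 0.5 * Cd * rho * A * v^2
Fd = 0.5 * 0.84 * 1.22 * 0.0491 * 21.62^2
v^2 = 467.4244
Fd = 0.5 * 0.84 * 1.22 * 0.0491 * 467.4244 = 11.7599 N

11.7599 N


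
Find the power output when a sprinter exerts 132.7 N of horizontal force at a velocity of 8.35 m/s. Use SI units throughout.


P = F * v
P = 132.7 * 8.35
P = 1108.045 W

1108.045 W


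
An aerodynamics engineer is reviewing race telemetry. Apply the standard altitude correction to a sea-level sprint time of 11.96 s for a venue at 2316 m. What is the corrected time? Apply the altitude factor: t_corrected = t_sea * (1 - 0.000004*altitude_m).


Correction factor = 1 - 0.000004 * 2316 = 0.990736
t_corrected = t_sea * factor = 11.96 * 0.990736
t_corrected = 11.8492 s

11.8492 s


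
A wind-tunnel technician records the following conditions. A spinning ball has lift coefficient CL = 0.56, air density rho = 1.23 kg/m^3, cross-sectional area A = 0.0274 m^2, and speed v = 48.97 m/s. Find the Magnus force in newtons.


FM = 0.5 * CL * rho * A * v^2
FM = 0.5 * 0.56 * 1.23 * 0.0274 * 48.97^2
v^2 = 2398.0609
FM = 0.5 * 0.56 * 1.23 * 0.0274 * 2398.0609 = 22.6294 N

22.6294 N


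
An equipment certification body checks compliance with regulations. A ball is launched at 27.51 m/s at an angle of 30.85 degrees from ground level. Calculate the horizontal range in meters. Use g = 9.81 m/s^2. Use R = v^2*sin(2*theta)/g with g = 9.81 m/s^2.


R = v^2 * sin(2*theta) / g
Convert angle to radians: theta = 30.85 deg = 0.5384 rad
sin(2*theta) = sin(1.0769) = 0.8805
R = 27.51^2 * 0.8805 / 9.81
R = 756.8001 * 0.8805 / 9.81 = 67.9251 m

67.9251 m


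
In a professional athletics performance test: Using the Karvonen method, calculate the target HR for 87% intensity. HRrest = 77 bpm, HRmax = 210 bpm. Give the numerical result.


Target = HRrest + pct*(HRmax - HRrest)
Heart rate reserve = HRmax - HRrest = 210 - 77 = 133 bpm
Fraction = 87% = 0.87
Target = 77 + 0.87 * 133
Target = 77 + 115.71 = 192.71 bpm

192.71 bpm


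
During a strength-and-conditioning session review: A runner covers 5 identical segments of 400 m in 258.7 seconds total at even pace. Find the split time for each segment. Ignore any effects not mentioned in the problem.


Split time = total_time / n_laps = 258.7 / 5
Split time = 51.74 s per lap

51.74 s


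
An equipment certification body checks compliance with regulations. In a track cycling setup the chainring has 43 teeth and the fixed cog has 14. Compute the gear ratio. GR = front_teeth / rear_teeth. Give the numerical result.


GR = front_teeth / rear_teeth
GR = 43 / 14
GR = 3.0714

3.0714


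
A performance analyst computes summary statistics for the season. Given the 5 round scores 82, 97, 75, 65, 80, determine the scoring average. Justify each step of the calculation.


Average = sum / n
Sum = 399
Average = 399 / 5 = 79.8

79.8


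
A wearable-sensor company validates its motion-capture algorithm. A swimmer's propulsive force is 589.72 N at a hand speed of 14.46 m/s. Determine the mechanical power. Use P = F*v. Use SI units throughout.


P = F * v
P = 589.72 * 14.46
P = 8527.3512 W

8527.3512 W


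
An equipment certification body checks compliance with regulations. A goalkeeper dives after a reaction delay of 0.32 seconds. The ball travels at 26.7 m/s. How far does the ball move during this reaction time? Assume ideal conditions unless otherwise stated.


d = v * t
d = 26.7 * 0.32
d = 8.544 m

8.544 m
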